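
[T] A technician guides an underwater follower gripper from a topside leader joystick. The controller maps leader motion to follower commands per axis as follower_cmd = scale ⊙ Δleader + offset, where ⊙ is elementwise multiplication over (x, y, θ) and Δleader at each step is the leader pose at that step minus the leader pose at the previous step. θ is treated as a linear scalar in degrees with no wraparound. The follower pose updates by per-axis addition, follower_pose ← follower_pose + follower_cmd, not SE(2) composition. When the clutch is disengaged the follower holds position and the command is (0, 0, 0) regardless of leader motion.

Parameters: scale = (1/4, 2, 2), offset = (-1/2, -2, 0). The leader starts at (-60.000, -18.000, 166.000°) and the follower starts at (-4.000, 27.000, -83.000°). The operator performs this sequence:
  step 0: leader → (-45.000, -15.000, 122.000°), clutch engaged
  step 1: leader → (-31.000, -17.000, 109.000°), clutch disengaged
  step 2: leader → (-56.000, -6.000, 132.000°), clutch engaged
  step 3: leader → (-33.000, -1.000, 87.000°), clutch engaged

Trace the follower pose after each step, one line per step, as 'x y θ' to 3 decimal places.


step 0: Δleader=(15.000, 3.000, -44.000°), engaged; cmd=(3.250, 4.000, -88.000°) → follower=(-0.750, 31.000, -171.000°)
step 1: Δleader=(14.000, -2.000, -13.000°), disengaged; cmd=(0,0,0) → follower holds at (-0.750, 31.000, -171.000°)
step 2: Δleader=(-25.000, 11.000, 23.000°), engaged; cmd=(-6.750, 20.000, 46.000°) → follower=(-7.500, 51.000, -125.000°)
step 3: Δleader=(23.000, 5.000, -45.000°), engaged; cmd=(5.250, 8.000, -90.000°) → follower=(-2.250, 59.000, -215.000°)

-0.750 31.000 -171.000
-0.750 31.000 -171.000
-7.500 51.000 -125.000
-2.250 59.000 -215.000


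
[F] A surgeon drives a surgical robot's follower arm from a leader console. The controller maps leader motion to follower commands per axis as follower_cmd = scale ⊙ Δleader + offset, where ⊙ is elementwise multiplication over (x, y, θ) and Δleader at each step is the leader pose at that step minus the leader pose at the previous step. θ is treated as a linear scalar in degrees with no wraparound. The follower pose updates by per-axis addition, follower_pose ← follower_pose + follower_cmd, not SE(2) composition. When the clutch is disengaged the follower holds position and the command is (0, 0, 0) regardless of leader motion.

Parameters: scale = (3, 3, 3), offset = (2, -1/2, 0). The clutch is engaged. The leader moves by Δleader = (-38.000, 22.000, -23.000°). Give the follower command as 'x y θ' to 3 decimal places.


axis x: 3·-38.000 + 2 = -112.000
axis y: 3·22.000 + -1/2 = 65.500
axis θ: 3·-23.000 + 0 = -69.000

-112.000 65.500 -69.000


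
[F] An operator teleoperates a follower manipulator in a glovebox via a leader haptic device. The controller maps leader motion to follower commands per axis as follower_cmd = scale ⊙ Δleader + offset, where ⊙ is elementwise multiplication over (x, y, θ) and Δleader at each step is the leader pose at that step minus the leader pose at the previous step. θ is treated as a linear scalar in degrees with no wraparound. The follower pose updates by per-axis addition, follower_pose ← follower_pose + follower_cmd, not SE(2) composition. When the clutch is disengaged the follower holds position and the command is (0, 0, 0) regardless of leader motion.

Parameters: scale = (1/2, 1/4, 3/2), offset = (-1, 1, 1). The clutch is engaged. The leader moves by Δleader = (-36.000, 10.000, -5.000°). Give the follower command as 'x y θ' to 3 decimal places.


axis x: 1/2·-36.000 + -1 = -19.000
axis y: 1/4·10.000 + 1 = 3.500
axis θ: 3/2·-5.000 + 1 = -6.500

-19.000 3.500 -6.500


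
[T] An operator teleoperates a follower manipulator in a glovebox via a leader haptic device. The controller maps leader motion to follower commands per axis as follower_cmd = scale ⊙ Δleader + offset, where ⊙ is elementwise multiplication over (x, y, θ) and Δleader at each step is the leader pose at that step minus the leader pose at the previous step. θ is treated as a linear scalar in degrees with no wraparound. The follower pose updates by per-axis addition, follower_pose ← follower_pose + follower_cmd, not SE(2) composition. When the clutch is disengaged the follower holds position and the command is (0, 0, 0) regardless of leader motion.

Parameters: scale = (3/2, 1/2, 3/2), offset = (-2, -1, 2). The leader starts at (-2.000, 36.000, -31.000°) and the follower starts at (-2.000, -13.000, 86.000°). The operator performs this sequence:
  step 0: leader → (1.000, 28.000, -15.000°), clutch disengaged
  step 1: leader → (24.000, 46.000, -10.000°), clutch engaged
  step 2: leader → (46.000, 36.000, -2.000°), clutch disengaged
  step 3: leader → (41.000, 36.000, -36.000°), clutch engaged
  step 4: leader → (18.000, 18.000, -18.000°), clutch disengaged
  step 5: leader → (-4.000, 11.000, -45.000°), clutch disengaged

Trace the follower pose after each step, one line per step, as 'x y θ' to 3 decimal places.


step 0: Δleader=(3.000, -8.000, 16.000°), disengaged; cmd=(0,0,0) → follower holds at (-2.000, -13.000, 86.000°)
step 1: Δleader=(23.000, 18.000, 5.000°), engaged; cmd=(32.500, 8.000, 9.500°) → follower=(30.500, -5.000, 95.500°)
step 2: Δleader=(22.000, -10.000, 8.000°), disengaged; cmd=(0,0,0) → follower holds at (30.500, -5.000, 95.500°)
step 3: Δleader=(-5.000, 0.000, -34.000°), engaged; cmd=(-9.500, -1.000, -49.000°) → follower=(21.000, -6.000, 46.500°)
step 4: Δleader=(-23.000, -18.000, 18.000°), disengaged; cmd=(0,0,0) → follower holds at (21.000, -6.000, 46.500°)
step 5: Δleader=(-22.000, -7.000, -27.000°), disengaged; cmd=(0,0,0) → follower holds at (21.000, -6.000, 46.500°)

-2.000 -13.000 86.000
30.500 -5.000 95.500
30.500 -5.000 95.500
21.000 -6.000 46.500
21.000 -6.000 46.500
21.000 -6.000 46.500


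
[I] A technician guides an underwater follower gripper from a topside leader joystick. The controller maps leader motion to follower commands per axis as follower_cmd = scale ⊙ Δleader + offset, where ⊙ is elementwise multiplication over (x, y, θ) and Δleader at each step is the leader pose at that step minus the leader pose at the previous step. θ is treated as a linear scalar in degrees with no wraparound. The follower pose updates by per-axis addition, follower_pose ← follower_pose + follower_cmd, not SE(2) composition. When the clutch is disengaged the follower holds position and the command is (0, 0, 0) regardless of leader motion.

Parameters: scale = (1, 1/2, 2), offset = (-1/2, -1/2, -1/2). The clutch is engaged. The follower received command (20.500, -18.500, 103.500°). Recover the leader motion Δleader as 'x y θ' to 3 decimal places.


21.000 -36.000 52.000

axis x: (20.500 − -1/2) / (1) = 21.000
axis y: (-18.500 − -1/2) / (1/2) = -36.000
axis θ: (103.500 − -1/2) / (2) = 52.000


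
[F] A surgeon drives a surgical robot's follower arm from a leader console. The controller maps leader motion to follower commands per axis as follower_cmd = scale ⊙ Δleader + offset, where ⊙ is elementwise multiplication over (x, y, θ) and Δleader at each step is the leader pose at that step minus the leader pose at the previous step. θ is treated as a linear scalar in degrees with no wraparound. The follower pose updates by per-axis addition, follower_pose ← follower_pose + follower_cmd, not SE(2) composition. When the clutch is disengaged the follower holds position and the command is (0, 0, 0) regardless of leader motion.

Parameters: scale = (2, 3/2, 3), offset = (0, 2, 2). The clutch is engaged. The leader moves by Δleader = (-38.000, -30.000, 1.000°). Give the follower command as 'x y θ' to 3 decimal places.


axis x: 2·-38.000 + 0 = -76.000
axis y: 3/2·-30.000 + 2 = -43.000
axis θ: 3·1.000 + 2 = 5.000

-76.000 -43.000 5.000


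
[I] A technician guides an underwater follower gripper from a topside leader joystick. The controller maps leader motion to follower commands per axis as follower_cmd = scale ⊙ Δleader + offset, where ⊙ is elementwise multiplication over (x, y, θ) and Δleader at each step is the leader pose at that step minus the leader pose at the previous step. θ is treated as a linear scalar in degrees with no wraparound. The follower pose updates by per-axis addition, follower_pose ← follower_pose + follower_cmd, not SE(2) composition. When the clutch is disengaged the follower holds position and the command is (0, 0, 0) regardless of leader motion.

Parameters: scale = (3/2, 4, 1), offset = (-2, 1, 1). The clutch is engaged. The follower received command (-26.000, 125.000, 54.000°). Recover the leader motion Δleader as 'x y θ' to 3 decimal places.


axis x: (-26.000 − -2) / (3/2) = -16.000
axis y: (125.000 − 1) / (4) = 31.000
axis θ: (54.000 − 1) / (1) = 53.000

-16.000 31.000 53.000


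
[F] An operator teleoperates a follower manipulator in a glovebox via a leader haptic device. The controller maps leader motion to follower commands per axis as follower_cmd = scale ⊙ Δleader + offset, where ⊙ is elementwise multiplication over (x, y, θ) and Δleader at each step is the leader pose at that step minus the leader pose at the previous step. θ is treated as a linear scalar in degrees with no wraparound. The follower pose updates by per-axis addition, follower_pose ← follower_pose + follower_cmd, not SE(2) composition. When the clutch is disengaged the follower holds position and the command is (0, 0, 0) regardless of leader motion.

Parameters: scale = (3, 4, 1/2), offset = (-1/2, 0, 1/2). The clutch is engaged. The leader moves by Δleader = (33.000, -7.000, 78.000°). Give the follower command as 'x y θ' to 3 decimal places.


98.500 -28.000 39.500

axis x: 3·33.000 + -1/2 = 98.500
axis y: 4·-7.000 + 0 = -28.000
axis θ: 1/2·78.000 + 1/2 = 39.500


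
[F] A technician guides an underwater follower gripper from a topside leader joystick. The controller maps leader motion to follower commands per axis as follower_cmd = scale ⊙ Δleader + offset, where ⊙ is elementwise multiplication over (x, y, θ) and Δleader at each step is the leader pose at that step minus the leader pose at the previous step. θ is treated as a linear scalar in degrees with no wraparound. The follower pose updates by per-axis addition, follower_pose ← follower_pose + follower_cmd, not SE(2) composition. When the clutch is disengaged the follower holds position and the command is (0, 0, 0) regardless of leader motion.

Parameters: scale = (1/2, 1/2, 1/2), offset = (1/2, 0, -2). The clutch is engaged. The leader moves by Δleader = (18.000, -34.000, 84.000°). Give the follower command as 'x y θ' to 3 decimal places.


9.500 -17.000 40.000

axis x: 1/2·18.000 + 1/2 = 9.500
axis y: 1/2·-34.000 + 0 = -17.000
axis θ: 1/2·84.000 + -2 = 40.000


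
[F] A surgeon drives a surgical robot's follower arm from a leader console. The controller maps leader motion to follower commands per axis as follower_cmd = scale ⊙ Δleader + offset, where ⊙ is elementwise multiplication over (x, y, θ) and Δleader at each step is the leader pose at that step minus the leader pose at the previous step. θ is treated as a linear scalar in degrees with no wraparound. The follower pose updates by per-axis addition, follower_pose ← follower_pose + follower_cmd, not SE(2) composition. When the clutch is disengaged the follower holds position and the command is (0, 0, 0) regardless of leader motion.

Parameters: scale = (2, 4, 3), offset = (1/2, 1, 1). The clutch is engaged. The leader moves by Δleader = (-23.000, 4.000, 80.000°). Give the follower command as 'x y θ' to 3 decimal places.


axis x: 2·-23.000 + 1/2 = -45.500
axis y: 4·4.000 + 1 = 17.000
axis θ: 3·80.000 + 1 = 241.000

-45.500 17.000 241.000


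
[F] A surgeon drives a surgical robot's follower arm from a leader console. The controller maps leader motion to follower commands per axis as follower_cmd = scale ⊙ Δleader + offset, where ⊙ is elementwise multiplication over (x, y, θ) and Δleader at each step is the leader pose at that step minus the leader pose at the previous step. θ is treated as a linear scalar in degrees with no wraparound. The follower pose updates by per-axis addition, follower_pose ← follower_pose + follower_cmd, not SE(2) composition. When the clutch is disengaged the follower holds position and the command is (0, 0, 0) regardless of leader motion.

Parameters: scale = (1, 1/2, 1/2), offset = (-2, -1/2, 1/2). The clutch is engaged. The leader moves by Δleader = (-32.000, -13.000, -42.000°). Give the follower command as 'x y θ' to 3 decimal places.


-34.000 -7.000 -20.500

axis x: 1·-32.000 + -2 = -34.000
axis y: 1/2·-13.000 + -1/2 = -7.000
axis θ: 1/2·-42.000 + 1/2 = -20.500


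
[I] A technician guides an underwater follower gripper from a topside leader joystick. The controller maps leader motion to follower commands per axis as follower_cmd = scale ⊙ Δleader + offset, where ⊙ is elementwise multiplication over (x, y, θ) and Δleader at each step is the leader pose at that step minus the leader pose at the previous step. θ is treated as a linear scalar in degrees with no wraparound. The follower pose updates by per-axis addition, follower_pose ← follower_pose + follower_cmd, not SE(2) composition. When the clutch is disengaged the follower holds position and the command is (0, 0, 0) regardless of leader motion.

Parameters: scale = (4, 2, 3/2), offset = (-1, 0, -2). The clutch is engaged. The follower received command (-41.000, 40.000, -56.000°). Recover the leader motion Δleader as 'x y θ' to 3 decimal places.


-10.000 20.000 -36.000

axis x: (-41.000 − -1) / (4) = -10.000
axis y: (40.000 − 0) / (2) = 20.000
axis θ: (-56.000 − -2) / (3/2) = -36.000


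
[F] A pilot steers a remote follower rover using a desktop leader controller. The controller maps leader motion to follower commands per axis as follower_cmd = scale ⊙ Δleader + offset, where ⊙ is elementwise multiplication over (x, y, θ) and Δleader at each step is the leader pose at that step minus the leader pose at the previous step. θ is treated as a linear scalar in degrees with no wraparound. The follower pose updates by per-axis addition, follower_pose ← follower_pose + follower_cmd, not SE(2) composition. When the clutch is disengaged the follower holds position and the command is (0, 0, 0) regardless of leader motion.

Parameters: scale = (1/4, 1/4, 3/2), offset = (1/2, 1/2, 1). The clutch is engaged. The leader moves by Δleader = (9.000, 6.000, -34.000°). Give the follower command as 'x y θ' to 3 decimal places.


2.750 2.000 -50.000

axis x: 1/4·9.000 + 1/2 = 2.750
axis y: 1/4·6.000 + 1/2 = 2.000
axis θ: 3/2·-34.000 + 1 = -50.000


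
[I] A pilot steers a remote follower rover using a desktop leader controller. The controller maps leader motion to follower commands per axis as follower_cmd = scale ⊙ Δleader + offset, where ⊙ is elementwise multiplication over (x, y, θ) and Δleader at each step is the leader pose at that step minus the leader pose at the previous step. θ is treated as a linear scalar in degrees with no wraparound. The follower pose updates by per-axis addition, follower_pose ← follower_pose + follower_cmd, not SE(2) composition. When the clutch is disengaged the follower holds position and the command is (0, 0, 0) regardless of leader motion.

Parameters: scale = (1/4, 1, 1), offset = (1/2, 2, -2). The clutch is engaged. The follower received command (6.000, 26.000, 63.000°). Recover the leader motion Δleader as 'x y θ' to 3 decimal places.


axis x: (6.000 − 1/2) / (1/4) = 22.000
axis y: (26.000 − 2) / (1) = 24.000
axis θ: (63.000 − -2) / (1) = 65.000

22.000 24.000 65.000


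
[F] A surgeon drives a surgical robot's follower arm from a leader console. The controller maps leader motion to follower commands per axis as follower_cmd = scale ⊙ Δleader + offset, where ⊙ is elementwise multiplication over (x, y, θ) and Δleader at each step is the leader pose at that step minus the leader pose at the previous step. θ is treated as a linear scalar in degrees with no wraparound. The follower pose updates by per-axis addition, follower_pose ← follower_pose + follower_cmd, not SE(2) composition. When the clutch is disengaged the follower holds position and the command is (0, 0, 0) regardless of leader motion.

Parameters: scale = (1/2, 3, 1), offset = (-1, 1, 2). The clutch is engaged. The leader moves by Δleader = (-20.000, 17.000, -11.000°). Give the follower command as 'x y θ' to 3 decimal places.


-11.000 52.000 -9.000

axis x: 1/2·-20.000 + -1 = -11.000
axis y: 3·17.000 + 1 = 52.000
axis θ: 1·-11.000 + 2 = -9.000


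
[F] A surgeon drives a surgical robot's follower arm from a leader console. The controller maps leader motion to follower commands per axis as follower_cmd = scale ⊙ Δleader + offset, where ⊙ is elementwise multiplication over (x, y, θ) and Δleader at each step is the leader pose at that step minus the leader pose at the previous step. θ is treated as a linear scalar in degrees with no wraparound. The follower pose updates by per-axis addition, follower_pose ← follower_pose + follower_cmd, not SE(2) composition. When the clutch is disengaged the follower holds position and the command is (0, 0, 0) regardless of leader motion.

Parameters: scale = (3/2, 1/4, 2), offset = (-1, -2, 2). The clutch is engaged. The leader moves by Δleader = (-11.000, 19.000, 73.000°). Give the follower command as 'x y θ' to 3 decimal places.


-17.500 2.750 148.000

axis x: 3/2·-11.000 + -1 = -17.500
axis y: 1/4·19.000 + -2 = 2.750
axis θ: 2·73.000 + 2 = 148.000


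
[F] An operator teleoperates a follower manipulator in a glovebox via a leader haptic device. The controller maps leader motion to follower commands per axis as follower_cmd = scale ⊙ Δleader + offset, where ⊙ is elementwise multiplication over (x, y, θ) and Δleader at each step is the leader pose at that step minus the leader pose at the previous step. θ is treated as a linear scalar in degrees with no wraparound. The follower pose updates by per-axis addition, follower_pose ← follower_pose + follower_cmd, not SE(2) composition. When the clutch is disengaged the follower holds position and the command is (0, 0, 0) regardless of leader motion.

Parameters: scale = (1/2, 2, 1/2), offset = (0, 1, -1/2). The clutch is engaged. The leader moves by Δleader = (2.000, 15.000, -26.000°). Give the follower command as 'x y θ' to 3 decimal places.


axis x: 1/2·2.000 + 0 = 1.000
axis y: 2·15.000 + 1 = 31.000
axis θ: 1/2·-26.000 + -1/2 = -13.500

1.000 31.000 -13.500


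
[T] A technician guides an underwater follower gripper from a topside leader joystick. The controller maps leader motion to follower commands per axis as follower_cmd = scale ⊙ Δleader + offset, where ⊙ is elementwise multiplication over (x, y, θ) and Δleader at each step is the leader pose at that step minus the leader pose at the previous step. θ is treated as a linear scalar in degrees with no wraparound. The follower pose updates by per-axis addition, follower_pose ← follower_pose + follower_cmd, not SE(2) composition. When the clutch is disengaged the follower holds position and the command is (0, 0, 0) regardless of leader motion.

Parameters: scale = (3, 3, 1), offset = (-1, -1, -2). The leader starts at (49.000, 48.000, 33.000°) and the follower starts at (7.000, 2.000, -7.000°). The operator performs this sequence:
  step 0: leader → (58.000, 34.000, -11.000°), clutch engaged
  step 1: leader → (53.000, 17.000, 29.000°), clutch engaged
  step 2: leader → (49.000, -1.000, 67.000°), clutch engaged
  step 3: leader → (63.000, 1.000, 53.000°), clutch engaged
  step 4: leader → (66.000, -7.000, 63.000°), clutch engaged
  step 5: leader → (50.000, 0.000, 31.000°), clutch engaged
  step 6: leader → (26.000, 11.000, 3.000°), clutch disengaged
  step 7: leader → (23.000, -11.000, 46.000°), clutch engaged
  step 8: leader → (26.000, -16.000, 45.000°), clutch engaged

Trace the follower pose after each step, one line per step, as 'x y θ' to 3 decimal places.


step 0: Δleader=(9.000, -14.000, -44.000°), engaged; cmd=(26.000, -43.000, -46.000°) → follower=(33.000, -41.000, -53.000°)
step 1: Δleader=(-5.000, -17.000, 40.000°), engaged; cmd=(-16.000, -52.000, 38.000°) → follower=(17.000, -93.000, -15.000°)
step 2: Δleader=(-4.000, -18.000, 38.000°), engaged; cmd=(-13.000, -55.000, 36.000°) → follower=(4.000, -148.000, 21.000°)
step 3: Δleader=(14.000, 2.000, -14.000°), engaged; cmd=(41.000, 5.000, -16.000°) → follower=(45.000, -143.000, 5.000°)
step 4: Δleader=(3.000, -8.000, 10.000°), engaged; cmd=(8.000, -25.000, 8.000°) → follower=(53.000, -168.000, 13.000°)
step 5: Δleader=(-16.000, 7.000, -32.000°), engaged; cmd=(-49.000, 20.000, -34.000°) → follower=(4.000, -148.000, -21.000°)
step 6: Δleader=(-24.000, 11.000, -28.000°), disengaged; cmd=(0,0,0) → follower holds at (4.000, -148.000, -21.000°)
step 7: Δleader=(-3.000, -22.000, 43.000°), engaged; cmd=(-10.000, -67.000, 41.000°) → follower=(-6.000, -215.000, 20.000°)
step 8: Δleader=(3.000, -5.000, -1.000°), engaged; cmd=(8.000, -16.000, -3.000°) → follower=(2.000, -231.000, 17.000°)

33.000 -41.000 -53.000
17.000 -93.000 -15.000
4.000 -148.000 21.000
45.000 -143.000 5.000
53.000 -168.000 13.000
4.000 -148.000 -21.000
4.000 -148.000 -21.000
-6.000 -215.000 20.000
2.000 -231.000 17.000


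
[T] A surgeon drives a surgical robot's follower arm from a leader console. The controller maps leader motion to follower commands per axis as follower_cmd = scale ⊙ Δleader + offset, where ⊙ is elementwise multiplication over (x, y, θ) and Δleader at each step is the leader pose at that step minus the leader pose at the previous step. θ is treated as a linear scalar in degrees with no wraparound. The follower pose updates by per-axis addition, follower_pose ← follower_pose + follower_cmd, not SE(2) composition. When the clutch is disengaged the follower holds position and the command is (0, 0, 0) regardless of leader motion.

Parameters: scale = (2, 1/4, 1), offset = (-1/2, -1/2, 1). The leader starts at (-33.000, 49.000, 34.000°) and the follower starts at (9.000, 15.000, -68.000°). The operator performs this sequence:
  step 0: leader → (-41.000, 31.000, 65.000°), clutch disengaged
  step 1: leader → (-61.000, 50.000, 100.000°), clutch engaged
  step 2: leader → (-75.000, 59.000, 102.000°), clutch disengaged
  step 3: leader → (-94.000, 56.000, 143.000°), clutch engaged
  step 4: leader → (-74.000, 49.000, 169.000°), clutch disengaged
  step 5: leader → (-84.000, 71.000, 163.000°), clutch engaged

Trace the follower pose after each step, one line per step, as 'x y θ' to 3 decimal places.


step 0: Δleader=(-8.000, -18.000, 31.000°), disengaged; cmd=(0,0,0) → follower holds at (9.000, 15.000, -68.000°)
step 1: Δleader=(-20.000, 19.000, 35.000°), engaged; cmd=(-40.500, 4.250, 36.000°) → follower=(-31.500, 19.250, -32.000°)
step 2: Δleader=(-14.000, 9.000, 2.000°), disengaged; cmd=(0,0,0) → follower holds at (-31.500, 19.250, -32.000°)
step 3: Δleader=(-19.000, -3.000, 41.000°), engaged; cmd=(-38.500, -1.250, 42.000°) → follower=(-70.000, 18.000, 10.000°)
step 4: Δleader=(20.000, -7.000, 26.000°), disengaged; cmd=(0,0,0) → follower holds at (-70.000, 18.000, 10.000°)
step 5: Δleader=(-10.000, 22.000, -6.000°), engaged; cmd=(-20.500, 5.000, -5.000°) → follower=(-90.500, 23.000, 5.000°)

9.000 15.000 -68.000
-31.500 19.250 -32.000
-31.500 19.250 -32.000
-70.000 18.000 10.000
-70.000 18.000 10.000
-90.500 23.000 5.000


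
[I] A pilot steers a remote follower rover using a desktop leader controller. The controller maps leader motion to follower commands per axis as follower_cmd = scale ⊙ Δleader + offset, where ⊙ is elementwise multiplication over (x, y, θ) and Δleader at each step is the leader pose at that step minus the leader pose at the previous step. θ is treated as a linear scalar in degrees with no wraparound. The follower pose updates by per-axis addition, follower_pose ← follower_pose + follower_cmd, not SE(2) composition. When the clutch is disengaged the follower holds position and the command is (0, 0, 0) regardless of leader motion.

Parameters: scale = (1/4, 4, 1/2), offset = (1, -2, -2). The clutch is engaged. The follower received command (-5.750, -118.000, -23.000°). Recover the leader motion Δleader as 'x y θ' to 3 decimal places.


axis x: (-5.750 − 1) / (1/4) = -27.000
axis y: (-118.000 − -2) / (4) = -29.000
axis θ: (-23.000 − -2) / (1/2) = -42.000

-27.000 -29.000 -42.000


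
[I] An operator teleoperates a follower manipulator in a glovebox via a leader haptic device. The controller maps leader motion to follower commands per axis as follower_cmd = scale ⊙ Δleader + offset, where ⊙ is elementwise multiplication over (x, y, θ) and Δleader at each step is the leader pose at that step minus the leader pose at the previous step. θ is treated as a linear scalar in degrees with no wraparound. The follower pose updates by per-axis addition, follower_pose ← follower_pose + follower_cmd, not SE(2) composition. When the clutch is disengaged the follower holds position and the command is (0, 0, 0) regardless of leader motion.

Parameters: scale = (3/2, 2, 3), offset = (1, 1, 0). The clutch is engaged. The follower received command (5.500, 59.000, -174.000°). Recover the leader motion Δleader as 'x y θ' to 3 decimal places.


axis x: (5.500 − 1) / (3/2) = 3.000
axis y: (59.000 − 1) / (2) = 29.000
axis θ: (-174.000 − 0) / (3) = -58.000

3.000 29.000 -58.000


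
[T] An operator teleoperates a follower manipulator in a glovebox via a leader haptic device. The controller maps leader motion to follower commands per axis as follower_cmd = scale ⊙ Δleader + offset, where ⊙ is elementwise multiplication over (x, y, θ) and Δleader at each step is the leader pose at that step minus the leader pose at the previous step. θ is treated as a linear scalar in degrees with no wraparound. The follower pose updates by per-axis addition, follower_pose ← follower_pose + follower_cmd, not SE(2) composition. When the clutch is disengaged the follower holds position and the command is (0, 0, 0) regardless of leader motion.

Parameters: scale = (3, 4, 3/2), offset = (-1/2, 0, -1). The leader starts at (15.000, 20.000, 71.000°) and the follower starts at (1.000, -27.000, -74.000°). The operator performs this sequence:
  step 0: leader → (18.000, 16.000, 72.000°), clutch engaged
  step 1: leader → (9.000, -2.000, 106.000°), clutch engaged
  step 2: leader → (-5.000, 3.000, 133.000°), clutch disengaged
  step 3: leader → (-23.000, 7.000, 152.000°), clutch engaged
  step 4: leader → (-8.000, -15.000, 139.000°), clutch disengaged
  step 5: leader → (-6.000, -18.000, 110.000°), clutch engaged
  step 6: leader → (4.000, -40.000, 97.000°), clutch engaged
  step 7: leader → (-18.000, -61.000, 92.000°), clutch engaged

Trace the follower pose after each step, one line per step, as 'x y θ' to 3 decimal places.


9.500 -43.000 -73.500
-18.000 -115.000 -23.500
-18.000 -115.000 -23.500
-72.500 -99.000 4.000
-72.500 -99.000 4.000
-67.000 -111.000 -40.500
-37.500 -199.000 -61.000
-104.000 -283.000 -69.500

step 0: Δleader=(3.000, -4.000, 1.000°), engaged; cmd=(8.500, -16.000, 0.500°) → follower=(9.500, -43.000, -73.500°)
step 1: Δleader=(-9.000, -18.000, 34.000°), engaged; cmd=(-27.500, -72.000, 50.000°) → follower=(-18.000, -115.000, -23.500°)
step 2: Δleader=(-14.000, 5.000, 27.000°), disengaged; cmd=(0,0,0) → follower holds at (-18.000, -115.000, -23.500°)
step 3: Δleader=(-18.000, 4.000, 19.000°), engaged; cmd=(-54.500, 16.000, 27.500°) → follower=(-72.500, -99.000, 4.000°)
step 4: Δleader=(15.000, -22.000, -13.000°), disengaged; cmd=(0,0,0) → follower holds at (-72.500, -99.000, 4.000°)
step 5: Δleader=(2.000, -3.000, -29.000°), engaged; cmd=(5.500, -12.000, -44.500°) → follower=(-67.000, -111.000, -40.500°)
step 6: Δleader=(10.000, -22.000, -13.000°), engaged; cmd=(29.500, -88.000, -20.500°) → follower=(-37.500, -199.000, -61.000°)
step 7: Δleader=(-22.000, -21.000, -5.000°), engaged; cmd=(-66.500, -84.000, -8.500°) → follower=(-104.000, -283.000, -69.500°)


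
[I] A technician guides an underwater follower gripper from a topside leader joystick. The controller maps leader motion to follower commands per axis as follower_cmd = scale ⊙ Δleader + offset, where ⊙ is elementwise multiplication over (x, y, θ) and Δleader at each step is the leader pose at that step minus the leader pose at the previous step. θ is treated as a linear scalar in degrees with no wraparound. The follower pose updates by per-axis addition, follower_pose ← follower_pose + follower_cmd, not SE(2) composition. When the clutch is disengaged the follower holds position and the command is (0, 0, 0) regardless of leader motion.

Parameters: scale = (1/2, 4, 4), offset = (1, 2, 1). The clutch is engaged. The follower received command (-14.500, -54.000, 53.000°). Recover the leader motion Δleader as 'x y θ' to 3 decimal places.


axis x: (-14.500 − 1) / (1/2) = -31.000
axis y: (-54.000 − 2) / (4) = -14.000
axis θ: (53.000 − 1) / (4) = 13.000

-31.000 -14.000 13.000


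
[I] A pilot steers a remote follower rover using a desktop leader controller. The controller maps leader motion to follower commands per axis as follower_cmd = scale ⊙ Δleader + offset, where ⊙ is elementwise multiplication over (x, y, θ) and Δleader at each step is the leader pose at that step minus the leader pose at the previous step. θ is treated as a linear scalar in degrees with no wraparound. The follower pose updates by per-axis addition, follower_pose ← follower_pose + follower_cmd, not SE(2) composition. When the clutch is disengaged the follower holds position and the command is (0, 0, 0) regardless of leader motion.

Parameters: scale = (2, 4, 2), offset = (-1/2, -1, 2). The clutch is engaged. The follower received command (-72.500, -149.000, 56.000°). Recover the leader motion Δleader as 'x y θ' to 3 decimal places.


-36.000 -37.000 27.000

axis x: (-72.500 − -1/2) / (2) = -36.000
axis y: (-149.000 − -1) / (4) = -37.000
axis θ: (56.000 − 2) / (2) = 27.000


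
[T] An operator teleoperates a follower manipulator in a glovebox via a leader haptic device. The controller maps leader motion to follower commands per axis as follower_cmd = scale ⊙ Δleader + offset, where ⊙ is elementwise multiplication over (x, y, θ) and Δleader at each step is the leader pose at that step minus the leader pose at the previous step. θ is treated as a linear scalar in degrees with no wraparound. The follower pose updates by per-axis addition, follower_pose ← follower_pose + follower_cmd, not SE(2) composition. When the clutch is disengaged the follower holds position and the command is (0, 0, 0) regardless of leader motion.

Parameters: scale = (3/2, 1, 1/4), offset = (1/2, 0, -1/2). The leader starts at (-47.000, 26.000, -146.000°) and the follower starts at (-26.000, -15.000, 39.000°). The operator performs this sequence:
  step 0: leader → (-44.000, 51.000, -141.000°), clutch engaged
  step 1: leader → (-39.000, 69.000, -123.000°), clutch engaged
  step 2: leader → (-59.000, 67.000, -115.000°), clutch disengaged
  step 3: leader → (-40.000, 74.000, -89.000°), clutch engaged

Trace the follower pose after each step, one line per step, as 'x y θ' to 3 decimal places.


step 0: Δleader=(3.000, 25.000, 5.000°), engaged; cmd=(5.000, 25.000, 0.750°) → follower=(-21.000, 10.000, 39.750°)
step 1: Δleader=(5.000, 18.000, 18.000°), engaged; cmd=(8.000, 18.000, 4.000°) → follower=(-13.000, 28.000, 43.750°)
step 2: Δleader=(-20.000, -2.000, 8.000°), disengaged; cmd=(0,0,0) → follower holds at (-13.000, 28.000, 43.750°)
step 3: Δleader=(19.000, 7.000, 26.000°), engaged; cmd=(29.000, 7.000, 6.000°) → follower=(16.000, 35.000, 49.750°)

-21.000 10.000 39.750
-13.000 28.000 43.750
-13.000 28.000 43.750
16.000 35.000 49.750


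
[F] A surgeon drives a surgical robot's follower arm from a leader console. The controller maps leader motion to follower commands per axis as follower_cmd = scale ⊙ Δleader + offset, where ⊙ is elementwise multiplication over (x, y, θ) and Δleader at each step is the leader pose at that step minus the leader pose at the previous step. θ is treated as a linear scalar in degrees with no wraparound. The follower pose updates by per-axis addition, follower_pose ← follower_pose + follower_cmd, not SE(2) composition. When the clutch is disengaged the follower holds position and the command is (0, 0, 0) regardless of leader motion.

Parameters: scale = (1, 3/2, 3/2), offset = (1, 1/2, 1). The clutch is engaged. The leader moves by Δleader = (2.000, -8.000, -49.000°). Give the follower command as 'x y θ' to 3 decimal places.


axis x: 1·2.000 + 1 = 3.000
axis y: 3/2·-8.000 + 1/2 = -11.500
axis θ: 3/2·-49.000 + 1 = -72.500

3.000 -11.500 -72.500


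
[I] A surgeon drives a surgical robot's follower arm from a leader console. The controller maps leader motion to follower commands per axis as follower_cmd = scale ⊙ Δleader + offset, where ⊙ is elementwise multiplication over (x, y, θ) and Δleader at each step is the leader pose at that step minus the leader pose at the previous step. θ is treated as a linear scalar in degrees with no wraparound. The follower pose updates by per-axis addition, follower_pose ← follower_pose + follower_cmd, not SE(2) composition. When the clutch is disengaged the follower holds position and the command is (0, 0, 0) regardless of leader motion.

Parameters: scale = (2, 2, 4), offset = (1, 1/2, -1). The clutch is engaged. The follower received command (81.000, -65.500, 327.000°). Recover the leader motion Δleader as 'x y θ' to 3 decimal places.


40.000 -33.000 82.000

axis x: (81.000 − 1) / (2) = 40.000
axis y: (-65.500 − 1/2) / (2) = -33.000
axis θ: (327.000 − -1) / (4) = 82.000


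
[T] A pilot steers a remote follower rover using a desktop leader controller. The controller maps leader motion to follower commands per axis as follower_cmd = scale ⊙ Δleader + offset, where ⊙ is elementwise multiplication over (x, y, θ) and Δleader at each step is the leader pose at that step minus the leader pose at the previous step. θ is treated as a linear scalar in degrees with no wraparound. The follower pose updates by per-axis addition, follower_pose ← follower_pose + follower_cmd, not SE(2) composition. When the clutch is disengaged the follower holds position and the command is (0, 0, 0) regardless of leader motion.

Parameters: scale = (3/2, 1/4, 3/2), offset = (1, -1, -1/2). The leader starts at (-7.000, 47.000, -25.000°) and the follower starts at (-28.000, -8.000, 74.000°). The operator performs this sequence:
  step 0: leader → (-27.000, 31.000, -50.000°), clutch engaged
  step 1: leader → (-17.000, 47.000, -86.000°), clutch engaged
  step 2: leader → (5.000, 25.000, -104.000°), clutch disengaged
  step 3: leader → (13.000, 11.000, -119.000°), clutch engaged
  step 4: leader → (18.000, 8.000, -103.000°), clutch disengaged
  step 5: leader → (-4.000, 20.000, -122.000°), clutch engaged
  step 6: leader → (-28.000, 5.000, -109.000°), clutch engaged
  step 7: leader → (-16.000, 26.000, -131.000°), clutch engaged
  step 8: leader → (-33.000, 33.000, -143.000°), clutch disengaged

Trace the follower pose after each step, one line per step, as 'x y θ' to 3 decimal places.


-57.000 -13.000 36.000
-41.000 -10.000 -18.500
-41.000 -10.000 -18.500
-28.000 -14.500 -41.500
-28.000 -14.500 -41.500
-60.000 -12.500 -70.500
-95.000 -17.250 -51.500
-76.000 -13.000 -85.000
-76.000 -13.000 -85.000

step 0: Δleader=(-20.000, -16.000, -25.000°), engaged; cmd=(-29.000, -5.000, -38.000°) → follower=(-57.000, -13.000, 36.000°)
step 1: Δleader=(10.000, 16.000, -36.000°), engaged; cmd=(16.000, 3.000, -54.500°) → follower=(-41.000, -10.000, -18.500°)
step 2: Δleader=(22.000, -22.000, -18.000°), disengaged; cmd=(0,0,0) → follower holds at (-41.000, -10.000, -18.500°)
step 3: Δleader=(8.000, -14.000, -15.000°), engaged; cmd=(13.000, -4.500, -23.000°) → follower=(-28.000, -14.500, -41.500°)
step 4: Δleader=(5.000, -3.000, 16.000°), disengaged; cmd=(0,0,0) → follower holds at (-28.000, -14.500, -41.500°)
step 5: Δleader=(-22.000, 12.000, -19.000°), engaged; cmd=(-32.000, 2.000, -29.000°) → follower=(-60.000, -12.500, -70.500°)
step 6: Δleader=(-24.000, -15.000, 13.000°), engaged; cmd=(-35.000, -4.750, 19.000°) → follower=(-95.000, -17.250, -51.500°)
step 7: Δleader=(12.000, 21.000, -22.000°), engaged; cmd=(19.000, 4.250, -33.500°) → follower=(-76.000, -13.000, -85.000°)
step 8: Δleader=(-17.000, 7.000, -12.000°), disengaged; cmd=(0,0,0) → follower holds at (-76.000, -13.000, -85.000°)


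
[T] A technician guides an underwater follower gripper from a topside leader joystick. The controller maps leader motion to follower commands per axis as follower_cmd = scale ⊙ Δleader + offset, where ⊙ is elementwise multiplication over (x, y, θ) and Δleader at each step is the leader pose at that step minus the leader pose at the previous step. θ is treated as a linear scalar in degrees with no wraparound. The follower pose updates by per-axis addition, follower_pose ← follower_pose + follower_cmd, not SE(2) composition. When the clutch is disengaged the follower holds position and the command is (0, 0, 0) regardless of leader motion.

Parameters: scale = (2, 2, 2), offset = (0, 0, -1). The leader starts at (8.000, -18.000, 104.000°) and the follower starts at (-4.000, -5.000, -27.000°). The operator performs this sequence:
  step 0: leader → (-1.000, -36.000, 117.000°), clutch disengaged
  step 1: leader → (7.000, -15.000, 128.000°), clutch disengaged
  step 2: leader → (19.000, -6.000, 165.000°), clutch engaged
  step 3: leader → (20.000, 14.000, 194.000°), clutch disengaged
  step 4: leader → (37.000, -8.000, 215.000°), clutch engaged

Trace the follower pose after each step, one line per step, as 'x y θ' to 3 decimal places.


step 0: Δleader=(-9.000, -18.000, 13.000°), disengaged; cmd=(0,0,0) → follower holds at (-4.000, -5.000, -27.000°)
step 1: Δleader=(8.000, 21.000, 11.000°), disengaged; cmd=(0,0,0) → follower holds at (-4.000, -5.000, -27.000°)
step 2: Δleader=(12.000, 9.000, 37.000°), engaged; cmd=(24.000, 18.000, 73.000°) → follower=(20.000, 13.000, 46.000°)
step 3: Δleader=(1.000, 20.000, 29.000°), disengaged; cmd=(0,0,0) → follower holds at (20.000, 13.000, 46.000°)
step 4: Δleader=(17.000, -22.000, 21.000°), engaged; cmd=(34.000, -44.000, 41.000°) → follower=(54.000, -31.000, 87.000°)

-4.000 -5.000 -27.000
-4.000 -5.000 -27.000
20.000 13.000 46.000
20.000 13.000 46.000
54.000 -31.000 87.000


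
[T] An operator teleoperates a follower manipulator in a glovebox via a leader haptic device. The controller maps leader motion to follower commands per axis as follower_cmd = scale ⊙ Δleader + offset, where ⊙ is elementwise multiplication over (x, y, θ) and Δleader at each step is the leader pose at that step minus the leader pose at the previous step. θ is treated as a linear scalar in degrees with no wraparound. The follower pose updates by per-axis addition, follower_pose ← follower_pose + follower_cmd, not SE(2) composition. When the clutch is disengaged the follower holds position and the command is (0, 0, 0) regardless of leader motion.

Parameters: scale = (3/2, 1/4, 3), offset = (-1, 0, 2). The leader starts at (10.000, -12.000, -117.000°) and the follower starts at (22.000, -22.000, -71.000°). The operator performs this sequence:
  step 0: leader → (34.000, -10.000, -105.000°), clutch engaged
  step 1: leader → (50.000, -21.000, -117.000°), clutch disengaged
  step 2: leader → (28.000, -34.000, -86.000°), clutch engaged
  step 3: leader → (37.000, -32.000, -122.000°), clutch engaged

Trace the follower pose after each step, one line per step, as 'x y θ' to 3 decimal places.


step 0: Δleader=(24.000, 2.000, 12.000°), engaged; cmd=(35.000, 0.500, 38.000°) → follower=(57.000, -21.500, -33.000°)
step 1: Δleader=(16.000, -11.000, -12.000°), disengaged; cmd=(0,0,0) → follower holds at (57.000, -21.500, -33.000°)
step 2: Δleader=(-22.000, -13.000, 31.000°), engaged; cmd=(-34.000, -3.250, 95.000°) → follower=(23.000, -24.750, 62.000°)
step 3: Δleader=(9.000, 2.000, -36.000°), engaged; cmd=(12.500, 0.500, -106.000°) → follower=(35.500, -24.250, -44.000°)

57.000 -21.500 -33.000
57.000 -21.500 -33.000
23.000 -24.750 62.000
35.500 -24.250 -44.000
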